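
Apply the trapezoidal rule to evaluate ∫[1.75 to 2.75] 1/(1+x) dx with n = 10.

f(x) = 1/(1+x)
a = 1.75, b = 2.75, n = 10
h = (b - a)/n = 0.100000

Trapezoidal rule: (h/2)[f(x₀) + 2f(x₁) + 2f(x₂) + ... + f(xₙ)]

x_0 = 1.7500, f(x_0) = 0.363636, coefficient = 1
x_1 = 1.8500, f(x_1) = 0.350877, coefficient = 2
x_2 = 1.9500, f(x_2) = 0.338983, coefficient = 2
x_3 = 2.0500, f(x_3) = 0.327869, coefficient = 2
x_4 = 2.1500, f(x_4) = 0.317460, coefficient = 2
x_5 = 2.2500, f(x_5) = 0.307692, coefficient = 2
x_6 = 2.3500, f(x_6) = 0.298507, coefficient = 2
x_7 = 2.4500, f(x_7) = 0.289855, coefficient = 2
x_8 = 2.5500, f(x_8) = 0.281690, coefficient = 2
x_9 = 2.6500, f(x_9) = 0.273973, coefficient = 2
x_10 = 2.7500, f(x_10) = 0.266667, coefficient = 1

I ≈ (0.100000/2) × 6.204117 = 0.310206
Exact value: 0.310155
Error: 0.000051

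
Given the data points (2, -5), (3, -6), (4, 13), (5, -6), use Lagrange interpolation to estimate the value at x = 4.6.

Lagrange interpolation formula:
P(x) = Σ yᵢ × Lᵢ(x)
where Lᵢ(x) = Π_{j≠i} (x - xⱼ)/(xᵢ - xⱼ)

L_0(4.6) = (4.6 - 3)/(2 - 3) × (4.6 - 4)/(2 - 4) × (4.6 - 5)/(2 - 5) = 0.064000
L_1(4.6) = (4.6 - 2)/(3 - 2) × (4.6 - 4)/(3 - 4) × (4.6 - 5)/(3 - 5) = -0.312000
L_2(4.6) = (4.6 - 2)/(4 - 2) × (4.6 - 3)/(4 - 3) × (4.6 - 5)/(4 - 5) = 0.832000
L_3(4.6) = (4.6 - 2)/(5 - 2) × (4.6 - 3)/(5 - 3) × (4.6 - 4)/(5 - 4) = 0.416000

P(4.6) = (-5)×L_0(4.6) + (-6)×L_1(4.6) + 13×L_2(4.6) + (-6)×L_3(4.6)
P(4.6) = 9.872000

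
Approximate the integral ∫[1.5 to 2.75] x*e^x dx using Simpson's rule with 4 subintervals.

f(x) = x*e^x
a = 1.5, b = 2.75, n = 4
h = (b - a)/n = 0.312500

Simpson's rule: (h/3)[f(x₀) + 4f(x₁) + 2f(x₂) + ... + f(xₙ)]

x_0 = 1.5000, f(x_0) = 6.722534, coefficient = 1
x_1 = 1.8125, f(x_1) = 11.102909, coefficient = 4
x_2 = 2.1250, f(x_2) = 17.792407, coefficient = 2
x_3 = 2.4375, f(x_3) = 27.895710, coefficient = 4
x_4 = 2.7500, f(x_4) = 43.017238, coefficient = 1

I ≈ (0.312500/3) × 241.319061 = 25.137402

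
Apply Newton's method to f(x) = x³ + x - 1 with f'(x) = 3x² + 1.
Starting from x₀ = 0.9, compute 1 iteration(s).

f(x) = x³ + x - 1
f'(x) = 3x² + 1
x₀ = 0.9

Newton-Raphson formula: x_{n+1} = x_n - f(x_n)/f'(x_n)

Iteration 1:
  f(0.900000) = 0.629000
  f'(0.900000) = 3.430000
  x_1 = 0.900000 - 0.629000/3.430000 = 0.716618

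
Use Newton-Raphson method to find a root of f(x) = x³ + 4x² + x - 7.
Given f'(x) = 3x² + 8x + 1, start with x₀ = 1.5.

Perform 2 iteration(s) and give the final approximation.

f(x) = x³ + 4x² + x - 7
f'(x) = 3x² + 8x + 1
x₀ = 1.5

Newton-Raphson formula: x_{n+1} = x_n - f(x_n)/f'(x_n)

Iteration 1:
  f(1.500000) = 6.875000
  f'(1.500000) = 19.750000
  x_1 = 1.500000 - 6.875000/19.750000 = 1.151899
Iteration 2:
  f(1.151899) = 0.987802
  f'(1.151899) = 14.195802
  x_2 = 1.151899 - 0.987802/14.195802 = 1.082315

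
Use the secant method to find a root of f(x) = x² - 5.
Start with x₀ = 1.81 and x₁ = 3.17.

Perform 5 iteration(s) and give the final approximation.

f(x) = x² - 5
x₀ = 1.81, x₁ = 3.17

Secant formula: x_{n+1} = x_n - f(x_n)(x_n - x_{n-1})/(f(x_n) - f(x_{n-1}))

Iteration 1:
  f(1.810000) = -1.723900
  f(3.170000) = 5.048900
  x_2 = 3.170000 - 5.048900×(3.170000 - 1.810000)/(5.048900 - (-1.723900))
       = 2.156165
Iteration 2:
  f(3.170000) = 5.048900
  f(2.156165) = -0.350954
  x_3 = 2.156165 - (-0.350954)×(2.156165 - 3.170000)/(-0.350954 - 5.048900)
       = 2.222057
Iteration 3:
  f(2.156165) = -0.350954
  f(2.222057) = -0.062462
  x_4 = 2.222057 - (-0.062462)×(2.222057 - 2.156165)/(-0.062462 - (-0.350954))
       = 2.236324
Iteration 4:
  f(2.222057) = -0.062462
  f(2.236324) = 0.001144
  x_5 = 2.236324 - 0.001144×(2.236324 - 2.222057)/(0.001144 - (-0.062462))
       = 2.236067
Iteration 5:
  f(2.236324) = 0.001144
  f(2.236067) = -0.000004
  x_6 = 2.236067 - (-0.000004)×(2.236067 - 2.236324)/(-0.000004 - 0.001144)
       = 2.236068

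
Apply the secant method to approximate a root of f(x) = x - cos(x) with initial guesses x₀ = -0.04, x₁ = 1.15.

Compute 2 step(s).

f(x) = x - cos(x)
x₀ = -0.04, x₁ = 1.15

Secant formula: x_{n+1} = x_n - f(x_n)(x_n - x_{n-1})/(f(x_n) - f(x_{n-1}))

Iteration 1:
  f(-0.040000) = -1.039200
  f(1.150000) = 0.741513
  x_2 = 1.150000 - 0.741513×(1.150000 - (-0.040000))/(0.741513 - (-1.039200))
       = 0.654468
Iteration 2:
  f(1.150000) = 0.741513
  f(0.654468) = -0.138904
  x_3 = 0.654468 - (-0.138904)×(0.654468 - 1.150000)/(-0.138904 - 0.741513)
       = 0.732648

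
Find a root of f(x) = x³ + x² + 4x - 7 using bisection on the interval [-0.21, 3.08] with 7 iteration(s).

f(x) = x³ + x² + 4x - 7
Initial interval: [-0.21, 3.08]

Iteration 1:
  c_1 = (-0.210000 + 3.080000)/2 = 1.435000
  f(c_1) = f(1.435000) = 3.754213
  f(a) × f(c) < 0, new interval: [-0.210000, 1.435000]
Iteration 2:
  c_2 = (-0.210000 + 1.435000)/2 = 0.612500
  f(c_2) = f(0.612500) = -3.945061
  f(a) × f(c) ≥ 0, new interval: [0.612500, 1.435000]
Iteration 3:
  c_3 = (0.612500 + 1.435000)/2 = 1.023750
  f(c_3) = f(1.023750) = -0.783980
  f(a) × f(c) ≥ 0, new interval: [1.023750, 1.435000]
Iteration 4:
  c_4 = (1.023750 + 1.435000)/2 = 1.229375
  f(c_4) = f(1.229375) = 1.286895
  f(a) × f(c) < 0, new interval: [1.023750, 1.229375]
Iteration 5:
  c_5 = (1.023750 + 1.229375)/2 = 1.126563
  f(c_5) = f(1.126563) = 0.205162
  f(a) × f(c) < 0, new interval: [1.023750, 1.126563]
Iteration 6:
  c_6 = (1.023750 + 1.126563)/2 = 1.075156
  f(c_6) = f(1.075156) = -0.300575
  f(a) × f(c) ≥ 0, new interval: [1.075156, 1.126563]
Iteration 7:
  c_7 = (1.075156 + 1.126563)/2 = 1.100859
  f(c_7) = f(1.100859) = -0.050549
  f(a) × f(c) ≥ 0, new interval: [1.100859, 1.126563]

After 7 iteration(s), the approximation is c_7 = 1.100859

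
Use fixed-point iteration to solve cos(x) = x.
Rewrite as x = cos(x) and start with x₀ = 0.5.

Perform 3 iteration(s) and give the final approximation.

Equation: cos(x) = x
Fixed-point form: x = cos(x)
x₀ = 0.5

x_1 = g(0.500000) = 0.877583
x_2 = g(0.877583) = 0.639012
x_3 = g(0.639012) = 0.802685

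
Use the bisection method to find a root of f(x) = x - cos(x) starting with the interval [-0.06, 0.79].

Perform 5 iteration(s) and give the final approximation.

f(x) = x - cos(x)
Initial interval: [-0.06, 0.79]

Iteration 1:
  c_1 = (-0.060000 + 0.790000)/2 = 0.365000
  f(c_1) = f(0.365000) = -0.569124
  f(a) × f(c) ≥ 0, new interval: [0.365000, 0.790000]
Iteration 2:
  c_2 = (0.365000 + 0.790000)/2 = 0.577500
  f(c_2) = f(0.577500) = -0.260330
  f(a) × f(c) ≥ 0, new interval: [0.577500, 0.790000]
Iteration 3:
  c_3 = (0.577500 + 0.790000)/2 = 0.683750
  f(c_3) = f(0.683750) = -0.091459
  f(a) × f(c) ≥ 0, new interval: [0.683750, 0.790000]
Iteration 4:
  c_4 = (0.683750 + 0.790000)/2 = 0.736875
  f(c_4) = f(0.736875) = -0.003697
  f(a) × f(c) ≥ 0, new interval: [0.736875, 0.790000]
Iteration 5:
  c_5 = (0.736875 + 0.790000)/2 = 0.763437
  f(c_5) = f(0.763437) = 0.040974
  f(a) × f(c) < 0, new interval: [0.736875, 0.763437]

After 5 iteration(s), the approximation is c_5 = 0.763437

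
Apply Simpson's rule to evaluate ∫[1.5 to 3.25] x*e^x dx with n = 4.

f(x) = x*e^x
a = 1.5, b = 3.25, n = 4
h = (b - a)/n = 0.437500

Simpson's rule: (h/3)[f(x₀) + 4f(x₁) + 2f(x₂) + ... + f(xₙ)]

x_0 = 1.5000, f(x_0) = 6.722534, coefficient = 1
x_1 = 1.9375, f(x_1) = 13.448916, coefficient = 4
x_2 = 2.3750, f(x_2) = 25.533656, coefficient = 2
x_3 = 2.8125, f(x_3) = 46.832330, coefficient = 4
x_4 = 3.2500, f(x_4) = 83.818605, coefficient = 1

I ≈ (0.437500/3) × 382.733432 = 55.815292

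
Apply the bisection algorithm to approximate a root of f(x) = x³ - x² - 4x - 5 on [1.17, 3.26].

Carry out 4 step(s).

f(x) = x³ - x² - 4x - 5
Initial interval: [1.17, 3.26]

Iteration 1:
  c_1 = (1.170000 + 3.260000)/2 = 2.215000
  f(c_1) = f(2.215000) = -7.898937
  f(a) × f(c) ≥ 0, new interval: [2.215000, 3.260000]
Iteration 2:
  c_2 = (2.215000 + 3.260000)/2 = 2.737500
  f(c_2) = f(2.737500) = -2.929338
  f(a) × f(c) ≥ 0, new interval: [2.737500, 3.260000]
Iteration 3:
  c_3 = (2.737500 + 3.260000)/2 = 2.998750
  f(c_3) = f(2.998750) = 0.978762
  f(a) × f(c) < 0, new interval: [2.737500, 2.998750]
Iteration 4:
  c_4 = (2.737500 + 2.998750)/2 = 2.868125
  f(c_4) = f(2.868125) = -1.105040
  f(a) × f(c) ≥ 0, new interval: [2.868125, 2.998750]

After 4 iteration(s), the approximation is c_4 = 2.868125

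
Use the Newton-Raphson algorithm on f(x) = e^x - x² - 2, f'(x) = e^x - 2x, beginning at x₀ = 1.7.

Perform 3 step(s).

f(x) = e^x - x² - 2
f'(x) = e^x - 2x
x₀ = 1.7

Newton-Raphson formula: x_{n+1} = x_n - f(x_n)/f'(x_n)

Iteration 1:
  f(1.700000) = 0.583947
  f'(1.700000) = 2.073947
  x_1 = 1.700000 - 0.583947/2.073947 = 1.418437
Iteration 2:
  f(1.418437) = 0.118695
  f'(1.418437) = 1.293785
  x_2 = 1.418437 - 0.118695/1.293785 = 1.326694
Iteration 3:
  f(1.326694) = 0.008447
  f'(1.326694) = 1.115176
  x_3 = 1.326694 - 0.008447/1.115176 = 1.319119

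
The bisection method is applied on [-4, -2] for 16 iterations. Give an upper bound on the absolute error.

Bisection error bound: |error| ≤ (b-a)/2^n
|error| ≤ (-2 - (-4))/2^16 = 2/2^16
|error| ≤ 0.0000305176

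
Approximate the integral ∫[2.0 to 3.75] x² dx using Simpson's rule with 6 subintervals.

f(x) = x²
a = 2.0, b = 3.75, n = 6
h = (b - a)/n = 0.291667

Simpson's rule: (h/3)[f(x₀) + 4f(x₁) + 2f(x₂) + ... + f(xₙ)]

x_0 = 2.0000, f(x_0) = 4.000000, coefficient = 1
x_1 = 2.2917, f(x_1) = 5.251736, coefficient = 4
x_2 = 2.5833, f(x_2) = 6.673611, coefficient = 2
x_3 = 2.8750, f(x_3) = 8.265625, coefficient = 4
x_4 = 3.1667, f(x_4) = 10.027778, coefficient = 2
x_5 = 3.4583, f(x_5) = 11.960069, coefficient = 4
x_6 = 3.7500, f(x_6) = 14.062500, coefficient = 1

I ≈ (0.291667/3) × 153.375000 = 14.911458
Exact value: 14.911458
Error: 0.000000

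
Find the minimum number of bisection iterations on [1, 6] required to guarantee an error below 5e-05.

We need (b-a)/2^n ≤ 5e-05
(6 - 1)/2^n ≤ 5e-05
5/2^n ≤ 5e-05
2^n ≥ 100000
n ≥ log₂(100000) = 16.61
n ≥ 17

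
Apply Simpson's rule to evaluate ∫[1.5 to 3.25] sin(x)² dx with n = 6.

f(x) = sin(x)²
a = 1.5, b = 3.25, n = 6
h = (b - a)/n = 0.291667

Simpson's rule: (h/3)[f(x₀) + 4f(x₁) + 2f(x₂) + ... + f(xₙ)]

x_0 = 1.5000, f(x_0) = 0.994996, coefficient = 1
x_1 = 1.7917, f(x_1) = 0.952004, coefficient = 4
x_2 = 2.0833, f(x_2) = 0.759518, coefficient = 2
x_3 = 2.3750, f(x_3) = 0.481199, coefficient = 4
x_4 = 2.6667, f(x_4) = 0.209098, coefficient = 2
x_5 = 2.9583, f(x_5) = 0.033210, coefficient = 4
x_6 = 3.2500, f(x_6) = 0.011706, coefficient = 1

I ≈ (0.291667/3) × 8.809587 = 0.856488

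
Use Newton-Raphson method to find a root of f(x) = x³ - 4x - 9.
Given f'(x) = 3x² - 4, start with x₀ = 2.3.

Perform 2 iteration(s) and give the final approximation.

f(x) = x³ - 4x - 9
f'(x) = 3x² - 4
x₀ = 2.3

Newton-Raphson formula: x_{n+1} = x_n - f(x_n)/f'(x_n)

Iteration 1:
  f(2.300000) = -6.033000
  f'(2.300000) = 11.870000
  x_1 = 2.300000 - (-6.033000)/11.870000 = 2.808256
Iteration 2:
  f(2.808256) = 1.913732
  f'(2.808256) = 19.658907
  x_2 = 2.808256 - 1.913732/19.658907 = 2.710909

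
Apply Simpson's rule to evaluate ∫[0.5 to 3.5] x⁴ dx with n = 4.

f(x) = x⁴
a = 0.5, b = 3.5, n = 4
h = (b - a)/n = 0.750000

Simpson's rule: (h/3)[f(x₀) + 4f(x₁) + 2f(x₂) + ... + f(xₙ)]

x_0 = 0.5000, f(x_0) = 0.062500, coefficient = 1
x_1 = 1.2500, f(x_1) = 2.441406, coefficient = 4
x_2 = 2.0000, f(x_2) = 16.000000, coefficient = 2
x_3 = 2.7500, f(x_3) = 57.191406, coefficient = 4
x_4 = 3.5000, f(x_4) = 150.062500, coefficient = 1

I ≈ (0.750000/3) × 420.656250 = 105.164062
Exact value: 105.037500
Error: 0.126562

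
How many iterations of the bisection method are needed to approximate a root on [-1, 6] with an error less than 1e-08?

We need (b-a)/2^n ≤ 1e-08
(6 - (-1))/2^n ≤ 1e-08
7/2^n ≤ 1e-08
2^n ≥ 700000000
n ≥ log₂(700000000) = 29.38
n ≥ 30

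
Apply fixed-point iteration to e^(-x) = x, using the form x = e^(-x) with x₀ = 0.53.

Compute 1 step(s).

Equation: e^(-x) = x
Fixed-point form: x = e^(-x)
x₀ = 0.53

x_1 = g(0.530000) = 0.588605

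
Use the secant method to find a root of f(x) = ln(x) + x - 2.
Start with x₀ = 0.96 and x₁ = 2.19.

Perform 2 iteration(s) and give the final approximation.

f(x) = ln(x) + x - 2
x₀ = 0.96, x₁ = 2.19

Secant formula: x_{n+1} = x_n - f(x_n)(x_n - x_{n-1})/(f(x_n) - f(x_{n-1}))

Iteration 1:
  f(0.960000) = -1.080822
  f(2.190000) = 0.973902
  x_2 = 2.190000 - 0.973902×(2.190000 - 0.960000)/(0.973902 - (-1.080822))
       = 1.607002
Iteration 2:
  f(2.190000) = 0.973902
  f(1.607002) = 0.081373
  x_3 = 1.607002 - 0.081373×(1.607002 - 2.190000)/(0.081373 - 0.973902)
       = 1.553850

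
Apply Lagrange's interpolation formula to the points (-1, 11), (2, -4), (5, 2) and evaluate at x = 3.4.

Lagrange interpolation formula:
P(x) = Σ yᵢ × Lᵢ(x)
where Lᵢ(x) = Π_{j≠i} (x - xⱼ)/(xᵢ - xⱼ)

L_0(3.4) = (3.4 - 2)/(-1 - 2) × (3.4 - 5)/(-1 - 5) = -0.124444
L_1(3.4) = (3.4 - (-1))/(2 - (-1)) × (3.4 - 5)/(2 - 5) = 0.782222
L_2(3.4) = (3.4 - (-1))/(5 - (-1)) × (3.4 - 2)/(5 - 2) = 0.342222

P(3.4) = 11×L_0(3.4) + (-4)×L_1(3.4) + 2×L_2(3.4)
P(3.4) = -3.813333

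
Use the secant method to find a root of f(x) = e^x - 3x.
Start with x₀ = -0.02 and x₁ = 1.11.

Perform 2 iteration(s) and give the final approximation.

f(x) = e^x - 3x
x₀ = -0.02, x₁ = 1.11

Secant formula: x_{n+1} = x_n - f(x_n)(x_n - x_{n-1})/(f(x_n) - f(x_{n-1}))

Iteration 1:
  f(-0.020000) = 1.040199
  f(1.110000) = -0.295642
  x_2 = 1.110000 - (-0.295642)×(1.110000 - (-0.020000))/(-0.295642 - 1.040199)
       = 0.859914
Iteration 2:
  f(1.110000) = -0.295642
  f(0.859914) = -0.216784
  x_3 = 0.859914 - (-0.216784)×(0.859914 - 1.110000)/(-0.216784 - (-0.295642))
       = 0.172407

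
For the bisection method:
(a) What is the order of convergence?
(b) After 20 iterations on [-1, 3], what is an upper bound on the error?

(a) Bisection has linear (order 1) convergence; the error is halved each step.

(b) Error bound = (b-a)/2^n = (3 - (-1))/2^{20}
    = 4/2^{20}

(a) 1 (linear); (b) error ≤ 3.81e-06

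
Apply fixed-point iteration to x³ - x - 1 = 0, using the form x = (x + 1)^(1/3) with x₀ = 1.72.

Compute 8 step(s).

Equation: x³ - x - 1 = 0
Fixed-point form: x = (x + 1)^(1/3)
x₀ = 1.72

x_1 = g(1.720000) = 1.395906
x_2 = g(1.395906) = 1.338104
x_3 = g(1.338104) = 1.327256
x_4 = g(1.327256) = 1.325200
x_5 = g(1.325200) = 1.324809
x_6 = g(1.324809) = 1.324735
x_7 = g(1.324735) = 1.324721
x_8 = g(1.324721) = 1.324719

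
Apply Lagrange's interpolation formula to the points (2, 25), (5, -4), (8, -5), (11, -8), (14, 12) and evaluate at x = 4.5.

Lagrange interpolation formula:
P(x) = Σ yᵢ × Lᵢ(x)
where Lᵢ(x) = Π_{j≠i} (x - xⱼ)/(xᵢ - xⱼ)

L_0(4.5) = (4.5 - 5)/(2 - 5) × (4.5 - 8)/(2 - 8) × (4.5 - 11)/(2 - 11) × (4.5 - 14)/(2 - 14) = 0.055588
L_1(4.5) = (4.5 - 2)/(5 - 2) × (4.5 - 8)/(5 - 8) × (4.5 - 11)/(5 - 11) × (4.5 - 14)/(5 - 14) = 1.111754
L_2(4.5) = (4.5 - 2)/(8 - 2) × (4.5 - 5)/(8 - 5) × (4.5 - 11)/(8 - 11) × (4.5 - 14)/(8 - 14) = -0.238233
L_3(4.5) = (4.5 - 2)/(11 - 2) × (4.5 - 5)/(11 - 5) × (4.5 - 8)/(11 - 8) × (4.5 - 14)/(11 - 14) = 0.085520
L_4(4.5) = (4.5 - 2)/(14 - 2) × (4.5 - 5)/(14 - 5) × (4.5 - 8)/(14 - 8) × (4.5 - 11)/(14 - 11) = -0.014628

P(4.5) = 25×L_0(4.5) + (-4)×L_1(4.5) + (-5)×L_2(4.5) + (-8)×L_3(4.5) + 12×L_4(4.5)
P(4.5) = -2.725855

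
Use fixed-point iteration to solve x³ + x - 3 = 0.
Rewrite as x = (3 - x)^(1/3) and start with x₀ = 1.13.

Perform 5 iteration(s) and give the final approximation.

Equation: x³ + x - 3 = 0
Fixed-point form: x = (3 - x)^(1/3)
x₀ = 1.13

x_1 = g(1.130000) = 1.232009
x_2 = g(1.232009) = 1.209187
x_3 = g(1.209187) = 1.214367
x_4 = g(1.214367) = 1.213195
x_5 = g(1.213195) = 1.213461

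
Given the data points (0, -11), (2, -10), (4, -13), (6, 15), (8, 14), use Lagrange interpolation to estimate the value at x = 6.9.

Lagrange interpolation formula:
P(x) = Σ yᵢ × Lᵢ(x)
where Lᵢ(x) = Π_{j≠i} (x - xⱼ)/(xᵢ - xⱼ)

L_0(6.9) = (6.9 - 2)/(0 - 2) × (6.9 - 4)/(0 - 4) × (6.9 - 6)/(0 - 6) × (6.9 - 8)/(0 - 8) = -0.036635
L_1(6.9) = (6.9 - 0)/(2 - 0) × (6.9 - 4)/(2 - 4) × (6.9 - 6)/(2 - 6) × (6.9 - 8)/(2 - 8) = 0.206353
L_2(6.9) = (6.9 - 0)/(4 - 0) × (6.9 - 2)/(4 - 2) × (6.9 - 6)/(4 - 6) × (6.9 - 8)/(4 - 8) = -0.522998
L_3(6.9) = (6.9 - 0)/(6 - 0) × (6.9 - 2)/(6 - 2) × (6.9 - 4)/(6 - 4) × (6.9 - 8)/(6 - 8) = 1.123478
L_4(6.9) = (6.9 - 0)/(8 - 0) × (6.9 - 2)/(8 - 2) × (6.9 - 4)/(8 - 4) × (6.9 - 6)/(8 - 6) = 0.229802

P(6.9) = (-11)×L_0(6.9) + (-10)×L_1(6.9) + (-13)×L_2(6.9) + 15×L_3(6.9) + 14×L_4(6.9)
P(6.9) = 25.207840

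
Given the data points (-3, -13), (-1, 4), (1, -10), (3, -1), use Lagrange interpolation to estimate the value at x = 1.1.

Lagrange interpolation formula:
P(x) = Σ yᵢ × Lᵢ(x)
where Lᵢ(x) = Π_{j≠i} (x - xⱼ)/(xᵢ - xⱼ)

L_0(1.1) = (1.1 - (-1))/(-3 - (-1)) × (1.1 - 1)/(-3 - 1) × (1.1 - 3)/(-3 - 3) = 0.008313
L_1(1.1) = (1.1 - (-3))/(-1 - (-3)) × (1.1 - 1)/(-1 - 1) × (1.1 - 3)/(-1 - 3) = -0.048688
L_2(1.1) = (1.1 - (-3))/(1 - (-3)) × (1.1 - (-1))/(1 - (-1)) × (1.1 - 3)/(1 - 3) = 1.022437
L_3(1.1) = (1.1 - (-3))/(3 - (-3)) × (1.1 - (-1))/(3 - (-1)) × (1.1 - 1)/(3 - 1) = 0.017938

P(1.1) = (-13)×L_0(1.1) + 4×L_1(1.1) + (-10)×L_2(1.1) + (-1)×L_3(1.1)
P(1.1) = -10.545125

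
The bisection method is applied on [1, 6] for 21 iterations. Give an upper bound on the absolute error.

Bisection error bound: |error| ≤ (b-a)/2^n
|error| ≤ (6 - 1)/2^21 = 5/2^21
|error| ≤ 0.0000023842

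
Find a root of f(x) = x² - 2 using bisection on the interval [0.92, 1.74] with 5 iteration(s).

f(x) = x² - 2
Initial interval: [0.92, 1.74]

Iteration 1:
  c_1 = (0.920000 + 1.740000)/2 = 1.330000
  f(c_1) = f(1.330000) = -0.231100
  f(a) × f(c) ≥ 0, new interval: [1.330000, 1.740000]
Iteration 2:
  c_2 = (1.330000 + 1.740000)/2 = 1.535000
  f(c_2) = f(1.535000) = 0.356225
  f(a) × f(c) < 0, new interval: [1.330000, 1.535000]
Iteration 3:
  c_3 = (1.330000 + 1.535000)/2 = 1.432500
  f(c_3) = f(1.432500) = 0.052056
  f(a) × f(c) < 0, new interval: [1.330000, 1.432500]
Iteration 4:
  c_4 = (1.330000 + 1.432500)/2 = 1.381250
  f(c_4) = f(1.381250) = -0.092148
  f(a) × f(c) ≥ 0, new interval: [1.381250, 1.432500]
Iteration 5:
  c_5 = (1.381250 + 1.432500)/2 = 1.406875
  f(c_5) = f(1.406875) = -0.020703
  f(a) × f(c) ≥ 0, new interval: [1.406875, 1.432500]

After 5 iteration(s), the approximation is c_5 = 1.406875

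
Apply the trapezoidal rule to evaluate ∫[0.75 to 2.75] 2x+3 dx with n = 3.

f(x) = 2x+3
a = 0.75, b = 2.75, n = 3
h = (b - a)/n = 0.666667

Trapezoidal rule: (h/2)[f(x₀) + 2f(x₁) + 2f(x₂) + ... + f(xₙ)]

x_0 = 0.7500, f(x_0) = 4.500000, coefficient = 1
x_1 = 1.4167, f(x_1) = 5.833333, coefficient = 2
x_2 = 2.0833, f(x_2) = 7.166667, coefficient = 2
x_3 = 2.7500, f(x_3) = 8.500000, coefficient = 1

I ≈ (0.666667/2) × 39.000000 = 13.000000
Exact value: 13.000000
Error: 0.000000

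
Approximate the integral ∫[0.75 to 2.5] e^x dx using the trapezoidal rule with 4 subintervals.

f(x) = e^x
a = 0.75, b = 2.5, n = 4
h = (b - a)/n = 0.437500

Trapezoidal rule: (h/2)[f(x₀) + 2f(x₁) + 2f(x₂) + ... + f(xₙ)]

x_0 = 0.7500, f(x_0) = 2.117000, coefficient = 1
x_1 = 1.1875, f(x_1) = 3.278874, coefficient = 2
x_2 = 1.6250, f(x_2) = 5.078419, coefficient = 2
x_3 = 2.0625, f(x_3) = 7.865609, coefficient = 2
x_4 = 2.5000, f(x_4) = 12.182494, coefficient = 1

I ≈ (0.437500/2) × 46.745298 = 10.225534
Exact value: 10.065494
Error: 0.160040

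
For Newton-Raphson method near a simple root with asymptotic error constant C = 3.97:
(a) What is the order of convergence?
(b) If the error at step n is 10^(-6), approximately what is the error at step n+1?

(a) Newton-Raphson has quadratic (order 2) convergence near simple roots.
    This means |e_{n+1}| ≈ C|e_n|².

(b) With |e_n| = 10^(-6) and C = 3.97:
    |e_{n+1}| ≈ 3.97 × (10^(-6))² = 3.97 × 10^(-12)

(a) 2 (quadratic); (b) |e_{n+1}| ≈ 3.970e-12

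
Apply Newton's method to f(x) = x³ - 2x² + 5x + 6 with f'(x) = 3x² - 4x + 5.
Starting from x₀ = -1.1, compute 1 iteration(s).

f(x) = x³ - 2x² + 5x + 6
f'(x) = 3x² - 4x + 5
x₀ = -1.1

Newton-Raphson formula: x_{n+1} = x_n - f(x_n)/f'(x_n)

Iteration 1:
  f(-1.100000) = -3.251000
  f'(-1.100000) = 13.030000
  x_1 = -1.100000 - (-3.251000)/13.030000 = -0.850499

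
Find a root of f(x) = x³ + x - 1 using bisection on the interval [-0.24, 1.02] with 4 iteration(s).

f(x) = x³ + x - 1
Initial interval: [-0.24, 1.02]

Iteration 1:
  c_1 = (-0.240000 + 1.020000)/2 = 0.390000
  f(c_1) = f(0.390000) = -0.550681
  f(a) × f(c) ≥ 0, new interval: [0.390000, 1.020000]
Iteration 2:
  c_2 = (0.390000 + 1.020000)/2 = 0.705000
  f(c_2) = f(0.705000) = 0.055403
  f(a) × f(c) < 0, new interval: [0.390000, 0.705000]
Iteration 3:
  c_3 = (0.390000 + 0.705000)/2 = 0.547500
  f(c_3) = f(0.547500) = -0.288383
  f(a) × f(c) ≥ 0, new interval: [0.547500, 0.705000]
Iteration 4:
  c_4 = (0.547500 + 0.705000)/2 = 0.626250
  f(c_4) = f(0.626250) = -0.128142
  f(a) × f(c) ≥ 0, new interval: [0.626250, 0.705000]

After 4 iteration(s), the approximation is c_4 = 0.626250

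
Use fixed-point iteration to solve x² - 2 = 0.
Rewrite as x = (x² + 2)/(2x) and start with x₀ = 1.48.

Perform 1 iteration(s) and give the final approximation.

Equation: x² - 2 = 0
Fixed-point form: x = (x² + 2)/(2x)
x₀ = 1.48

x_1 = g(1.480000) = 1.415676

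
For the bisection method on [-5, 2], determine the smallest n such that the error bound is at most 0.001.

We need (b-a)/2^n ≤ 0.001
(2 - (-5))/2^n ≤ 0.001
7/2^n ≤ 0.001
2^n ≥ 7000
n ≥ log₂(7000) = 12.77
n ≥ 13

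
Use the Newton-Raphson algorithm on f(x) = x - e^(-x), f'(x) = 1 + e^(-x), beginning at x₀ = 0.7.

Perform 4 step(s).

f(x) = x - e^(-x)
f'(x) = 1 + e^(-x)
x₀ = 0.7

Newton-Raphson formula: x_{n+1} = x_n - f(x_n)/f'(x_n)

Iteration 1:
  f(0.700000) = 0.203415
  f'(0.700000) = 1.496585
  x_1 = 0.700000 - 0.203415/1.496585 = 0.564081
Iteration 2:
  f(0.564081) = -0.004802
  f'(0.564081) = 1.568883
  x_2 = 0.564081 - (-0.004802)/1.568883 = 0.567142
Iteration 3:
  f(0.567142) = -0.000003
  f'(0.567142) = 1.567144
  x_3 = 0.567142 - (-0.000003)/1.567144 = 0.567143
Iteration 4:
  f(0.567143) = 0.000000
  f'(0.567143) = 1.567143
  x_4 = 0.567143 - 0.000000/1.567143 = 0.567143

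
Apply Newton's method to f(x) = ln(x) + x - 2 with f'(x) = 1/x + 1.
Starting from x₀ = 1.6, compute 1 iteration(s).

f(x) = ln(x) + x - 2
f'(x) = 1/x + 1
x₀ = 1.6

Newton-Raphson formula: x_{n+1} = x_n - f(x_n)/f'(x_n)

Iteration 1:
  f(1.600000) = 0.070004
  f'(1.600000) = 1.625000
  x_1 = 1.600000 - 0.070004/1.625000 = 1.556921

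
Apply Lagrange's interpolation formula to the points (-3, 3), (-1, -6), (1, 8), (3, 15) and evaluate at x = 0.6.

Lagrange interpolation formula:
P(x) = Σ yᵢ × Lᵢ(x)
where Lᵢ(x) = Π_{j≠i} (x - xⱼ)/(xᵢ - xⱼ)

L_0(0.6) = (0.6 - (-1))/(-3 - (-1)) × (0.6 - 1)/(-3 - 1) × (0.6 - 3)/(-3 - 3) = -0.032000
L_1(0.6) = (0.6 - (-3))/(-1 - (-3)) × (0.6 - 1)/(-1 - 1) × (0.6 - 3)/(-1 - 3) = 0.216000
L_2(0.6) = (0.6 - (-3))/(1 - (-3)) × (0.6 - (-1))/(1 - (-1)) × (0.6 - 3)/(1 - 3) = 0.864000
L_3(0.6) = (0.6 - (-3))/(3 - (-3)) × (0.6 - (-1))/(3 - (-1)) × (0.6 - 1)/(3 - 1) = -0.048000

P(0.6) = 3×L_0(0.6) + (-6)×L_1(0.6) + 8×L_2(0.6) + 15×L_3(0.6)
P(0.6) = 4.800000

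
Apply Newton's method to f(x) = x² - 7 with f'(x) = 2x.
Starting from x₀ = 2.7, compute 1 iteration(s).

f(x) = x² - 7
f'(x) = 2x
x₀ = 2.7

Newton-Raphson formula: x_{n+1} = x_n - f(x_n)/f'(x_n)

Iteration 1:
  f(2.700000) = 0.290000
  f'(2.700000) = 5.400000
  x_1 = 2.700000 - 0.290000/5.400000 = 2.646296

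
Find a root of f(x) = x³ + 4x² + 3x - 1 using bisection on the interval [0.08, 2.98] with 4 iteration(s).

f(x) = x³ + 4x² + 3x - 1
Initial interval: [0.08, 2.98]

Iteration 1:
  c_1 = (0.080000 + 2.980000)/2 = 1.530000
  f(c_1) = f(1.530000) = 16.535177
  f(a) × f(c) < 0, new interval: [0.080000, 1.530000]
Iteration 2:
  c_2 = (0.080000 + 1.530000)/2 = 0.805000
  f(c_2) = f(0.805000) = 4.528760
  f(a) × f(c) < 0, new interval: [0.080000, 0.805000]
Iteration 3:
  c_3 = (0.080000 + 0.805000)/2 = 0.442500
  f(c_3) = f(0.442500) = 1.197369
  f(a) × f(c) < 0, new interval: [0.080000, 0.442500]
Iteration 4:
  c_4 = (0.080000 + 0.442500)/2 = 0.261250
  f(c_4) = f(0.261250) = 0.074587
  f(a) × f(c) < 0, new interval: [0.080000, 0.261250]

After 4 iteration(s), the approximation is c_4 = 0.261250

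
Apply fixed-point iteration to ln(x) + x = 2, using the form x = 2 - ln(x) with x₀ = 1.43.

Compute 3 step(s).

Equation: ln(x) + x = 2
Fixed-point form: x = 2 - ln(x)
x₀ = 1.43

x_1 = g(1.430000) = 1.642326
x_2 = g(1.642326) = 1.503887
x_3 = g(1.503887) = 1.591947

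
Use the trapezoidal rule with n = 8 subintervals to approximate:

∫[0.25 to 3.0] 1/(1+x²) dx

f(x) = 1/(1+x²)
a = 0.25, b = 3.0, n = 8
h = (b - a)/n = 0.343750

Trapezoidal rule: (h/2)[f(x₀) + 2f(x₁) + 2f(x₂) + ... + f(xₙ)]

x_0 = 0.2500, f(x_0) = 0.941176, coefficient = 1
x_1 = 0.5938, f(x_1) = 0.739350, coefficient = 2
x_2 = 0.9375, f(x_2) = 0.532225, coefficient = 2
x_3 = 1.2812, f(x_3) = 0.378558, coefficient = 2
x_4 = 1.6250, f(x_4) = 0.274678, coefficient = 2
x_5 = 1.9688, f(x_5) = 0.205087, coefficient = 2
x_6 = 2.3125, f(x_6) = 0.157538, coefficient = 2
x_7 = 2.6562, f(x_7) = 0.124136, coefficient = 2
x_8 = 3.0000, f(x_8) = 0.100000, coefficient = 1

I ≈ (0.343750/2) × 5.864322 = 1.007930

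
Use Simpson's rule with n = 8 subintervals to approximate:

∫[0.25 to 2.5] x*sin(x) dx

f(x) = x*sin(x)
a = 0.25, b = 2.5, n = 8
h = (b - a)/n = 0.281250

Simpson's rule: (h/3)[f(x₀) + 4f(x₁) + 2f(x₂) + ... + f(xₙ)]

x_0 = 0.2500, f(x_0) = 0.061851, coefficient = 1
x_1 = 0.5312, f(x_1) = 0.269137, coefficient = 4
x_2 = 0.8125, f(x_2) = 0.589882, coefficient = 2
x_3 = 1.0938, f(x_3) = 0.971638, coefficient = 4
x_4 = 1.3750, f(x_4) = 1.348728, coefficient = 2
x_5 = 1.6562, f(x_5) = 1.650206, coefficient = 4
x_6 = 1.9375, f(x_6) = 1.808684, coefficient = 2
x_7 = 2.2188, f(x_7) = 1.769055, coefficient = 4
x_8 = 2.5000, f(x_8) = 1.496180, coefficient = 1

I ≈ (0.281250/3) × 27.692767 = 2.596197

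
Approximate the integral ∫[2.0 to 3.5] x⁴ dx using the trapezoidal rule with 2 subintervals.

f(x) = x⁴
a = 2.0, b = 3.5, n = 2
h = (b - a)/n = 0.750000

Trapezoidal rule: (h/2)[f(x₀) + 2f(x₁) + 2f(x₂) + ... + f(xₙ)]

x_0 = 2.0000, f(x_0) = 16.000000, coefficient = 1
x_1 = 2.7500, f(x_1) = 57.191406, coefficient = 2
x_2 = 3.5000, f(x_2) = 150.062500, coefficient = 1

I ≈ (0.750000/2) × 280.445312 = 105.166992
Exact value: 98.643750
Error: 6.523242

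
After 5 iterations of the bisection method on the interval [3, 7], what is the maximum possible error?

Bisection error bound: |error| ≤ (b-a)/2^n
|error| ≤ (7 - 3)/2^5 = 4/2^5
|error| ≤ 0.1250000000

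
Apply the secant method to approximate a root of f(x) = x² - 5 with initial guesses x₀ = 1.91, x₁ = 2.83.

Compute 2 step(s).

f(x) = x² - 5
x₀ = 1.91, x₁ = 2.83

Secant formula: x_{n+1} = x_n - f(x_n)(x_n - x_{n-1})/(f(x_n) - f(x_{n-1}))

Iteration 1:
  f(1.910000) = -1.351900
  f(2.830000) = 3.008900
  x_2 = 2.830000 - 3.008900×(2.830000 - 1.910000)/(3.008900 - (-1.351900))
       = 2.195211
Iteration 2:
  f(2.830000) = 3.008900
  f(2.195211) = -0.181049
  x_3 = 2.195211 - (-0.181049)×(2.195211 - 2.830000)/(-0.181049 - 3.008900)
       = 2.231239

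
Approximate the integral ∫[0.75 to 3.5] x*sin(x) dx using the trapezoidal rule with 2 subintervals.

f(x) = x*sin(x)
a = 0.75, b = 3.5, n = 2
h = (b - a)/n = 1.375000

Trapezoidal rule: (h/2)[f(x₀) + 2f(x₁) + 2f(x₂) + ... + f(xₙ)]

x_0 = 0.7500, f(x_0) = 0.511229, coefficient = 1
x_1 = 2.1250, f(x_1) = 1.806930, coefficient = 2
x_2 = 3.5000, f(x_2) = -1.227741, coefficient = 1

I ≈ (1.375000/2) × 2.897347 = 1.991926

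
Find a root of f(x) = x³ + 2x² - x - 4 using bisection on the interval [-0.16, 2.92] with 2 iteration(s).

f(x) = x³ + 2x² - x - 4
Initial interval: [-0.16, 2.92]

Iteration 1:
  c_1 = (-0.160000 + 2.920000)/2 = 1.380000
  f(c_1) = f(1.380000) = 1.056872
  f(a) × f(c) < 0, new interval: [-0.160000, 1.380000]
Iteration 2:
  c_2 = (-0.160000 + 1.380000)/2 = 0.610000
  f(c_2) = f(0.610000) = -3.638819
  f(a) × f(c) ≥ 0, new interval: [0.610000, 1.380000]

After 2 iteration(s), the approximation is c_2 = 0.610000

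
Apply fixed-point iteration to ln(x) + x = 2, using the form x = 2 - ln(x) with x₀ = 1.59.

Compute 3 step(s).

Equation: ln(x) + x = 2
Fixed-point form: x = 2 - ln(x)
x₀ = 1.59

x_1 = g(1.590000) = 1.536266
x_2 = g(1.536266) = 1.570645
x_3 = g(1.570645) = 1.548514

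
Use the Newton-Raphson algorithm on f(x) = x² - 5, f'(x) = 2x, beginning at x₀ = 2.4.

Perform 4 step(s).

f(x) = x² - 5
f'(x) = 2x
x₀ = 2.4

Newton-Raphson formula: x_{n+1} = x_n - f(x_n)/f'(x_n)

Iteration 1:
  f(2.400000) = 0.760000
  f'(2.400000) = 4.800000
  x_1 = 2.400000 - 0.760000/4.800000 = 2.241667
Iteration 2:
  f(2.241667) = 0.025069
  f'(2.241667) = 4.483333
  x_2 = 2.241667 - 0.025069/4.483333 = 2.236075
Iteration 3:
  f(2.236075) = 0.000031
  f'(2.236075) = 4.472150
  x_3 = 2.236075 - 0.000031/4.472150 = 2.236068
Iteration 4:
  f(2.236068) = 0.000000
  f'(2.236068) = 4.472136
  x_4 = 2.236068 - 0.000000/4.472136 = 2.236068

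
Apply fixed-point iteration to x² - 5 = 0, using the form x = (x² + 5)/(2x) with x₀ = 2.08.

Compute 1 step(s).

Equation: x² - 5 = 0
Fixed-point form: x = (x² + 5)/(2x)
x₀ = 2.08

x_1 = g(2.080000) = 2.241923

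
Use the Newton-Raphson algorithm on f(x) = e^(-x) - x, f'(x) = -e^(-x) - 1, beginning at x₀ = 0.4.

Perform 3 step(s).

f(x) = e^(-x) - x
f'(x) = -e^(-x) - 1
x₀ = 0.4

Newton-Raphson formula: x_{n+1} = x_n - f(x_n)/f'(x_n)

Iteration 1:
  f(0.400000) = 0.270320
  f'(0.400000) = -1.670320
  x_1 = 0.400000 - 0.270320/(-1.670320) = 0.561837
Iteration 2:
  f(0.561837) = 0.008323
  f'(0.561837) = -1.570161
  x_2 = 0.561837 - 0.008323/(-1.570161) = 0.567138
Iteration 3:
  f(0.567138) = 0.000008
  f'(0.567138) = -1.567146
  x_3 = 0.567138 - 0.000008/(-1.567146) = 0.567143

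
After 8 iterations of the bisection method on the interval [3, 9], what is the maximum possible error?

Bisection error bound: |error| ≤ (b-a)/2^n
|error| ≤ (9 - 3)/2^8 = 6/2^8
|error| ≤ 0.0234375000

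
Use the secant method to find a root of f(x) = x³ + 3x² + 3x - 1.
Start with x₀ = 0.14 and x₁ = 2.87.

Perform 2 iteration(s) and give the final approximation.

f(x) = x³ + 3x² + 3x - 1
x₀ = 0.14, x₁ = 2.87

Secant formula: x_{n+1} = x_n - f(x_n)(x_n - x_{n-1})/(f(x_n) - f(x_{n-1}))

Iteration 1:
  f(0.140000) = -0.518456
  f(2.870000) = 55.960603
  x_2 = 2.870000 - 55.960603×(2.870000 - 0.140000)/(55.960603 - (-0.518456))
       = 0.165060
Iteration 2:
  f(2.870000) = 55.960603
  f(0.165060) = -0.418587
  x_3 = 0.165060 - (-0.418587)×(0.165060 - 2.870000)/(-0.418587 - 55.960603)
       = 0.185143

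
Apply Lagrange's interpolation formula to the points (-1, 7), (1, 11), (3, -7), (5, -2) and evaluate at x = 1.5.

Lagrange interpolation formula:
P(x) = Σ yᵢ × Lᵢ(x)
where Lᵢ(x) = Π_{j≠i} (x - xⱼ)/(xᵢ - xⱼ)

L_0(1.5) = (1.5 - 1)/(-1 - 1) × (1.5 - 3)/(-1 - 3) × (1.5 - 5)/(-1 - 5) = -0.054688
L_1(1.5) = (1.5 - (-1))/(1 - (-1)) × (1.5 - 3)/(1 - 3) × (1.5 - 5)/(1 - 5) = 0.820312
L_2(1.5) = (1.5 - (-1))/(3 - (-1)) × (1.5 - 1)/(3 - 1) × (1.5 - 5)/(3 - 5) = 0.273438
L_3(1.5) = (1.5 - (-1))/(5 - (-1)) × (1.5 - 1)/(5 - 1) × (1.5 - 3)/(5 - 3) = -0.039062

P(1.5) = 7×L_0(1.5) + 11×L_1(1.5) + (-7)×L_2(1.5) + (-2)×L_3(1.5)
P(1.5) = 6.804688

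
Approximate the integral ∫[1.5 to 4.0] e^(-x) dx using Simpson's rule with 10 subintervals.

f(x) = e^(-x)
a = 1.5, b = 4.0, n = 10
h = (b - a)/n = 0.250000

Simpson's rule: (h/3)[f(x₀) + 4f(x₁) + 2f(x₂) + ... + f(xₙ)]

x_0 = 1.5000, f(x_0) = 0.223130, coefficient = 1
x_1 = 1.7500, f(x_1) = 0.173774, coefficient = 4
x_2 = 2.0000, f(x_2) = 0.135335, coefficient = 2
x_3 = 2.2500, f(x_3) = 0.105399, coefficient = 4
x_4 = 2.5000, f(x_4) = 0.082085, coefficient = 2
x_5 = 2.7500, f(x_5) = 0.063928, coefficient = 4
x_6 = 3.0000, f(x_6) = 0.049787, coefficient = 2
x_7 = 3.2500, f(x_7) = 0.038774, coefficient = 4
x_8 = 3.5000, f(x_8) = 0.030197, coefficient = 2
x_9 = 3.7500, f(x_9) = 0.023518, coefficient = 4
x_10 = 4.0000, f(x_10) = 0.018316, coefficient = 1

I ≈ (0.250000/3) × 2.457827 = 0.204819
Exact value: 0.204815
Error: 0.000004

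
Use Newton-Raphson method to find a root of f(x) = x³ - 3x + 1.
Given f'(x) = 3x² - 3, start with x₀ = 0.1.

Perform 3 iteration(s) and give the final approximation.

f(x) = x³ - 3x + 1
f'(x) = 3x² - 3
x₀ = 0.1

Newton-Raphson formula: x_{n+1} = x_n - f(x_n)/f'(x_n)

Iteration 1:
  f(0.100000) = 0.701000
  f'(0.100000) = -2.970000
  x_1 = 0.100000 - 0.701000/(-2.970000) = 0.336027
Iteration 2:
  f(0.336027) = 0.029861
  f'(0.336027) = -2.661258
  x_2 = 0.336027 - 0.029861/(-2.661258) = 0.347248
Iteration 3:
  f(0.347248) = 0.000128
  f'(0.347248) = -2.638257
  x_3 = 0.347248 - 0.000128/(-2.638257) = 0.347296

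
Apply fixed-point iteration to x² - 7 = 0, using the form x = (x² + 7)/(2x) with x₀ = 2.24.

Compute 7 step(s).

Equation: x² - 7 = 0
Fixed-point form: x = (x² + 7)/(2x)
x₀ = 2.24

x_1 = g(2.240000) = 2.682500
x_2 = g(2.682500) = 2.646003
x_3 = g(2.646003) = 2.645751
x_4 = g(2.645751) = 2.645751
x_5 = g(2.645751) = 2.645751
x_6 = g(2.645751) = 2.645751
x_7 = g(2.645751) = 2.645751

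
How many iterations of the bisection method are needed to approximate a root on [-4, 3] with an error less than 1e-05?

We need (b-a)/2^n ≤ 1e-05
(3 - (-4))/2^n ≤ 1e-05
7/2^n ≤ 1e-05
2^n ≥ 700000
n ≥ log₂(700000) = 19.42
n ≥ 20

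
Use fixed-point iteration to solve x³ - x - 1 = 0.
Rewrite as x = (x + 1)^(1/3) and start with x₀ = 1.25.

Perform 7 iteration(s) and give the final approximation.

Equation: x³ - x - 1 = 0
Fixed-point form: x = (x + 1)^(1/3)
x₀ = 1.25

x_1 = g(1.250000) = 1.310371
x_2 = g(1.310371) = 1.321987
x_3 = g(1.321987) = 1.324199
x_4 = g(1.324199) = 1.324619
x_5 = g(1.324619) = 1.324699
x_6 = g(1.324699) = 1.324714
x_7 = g(1.324714) = 1.324717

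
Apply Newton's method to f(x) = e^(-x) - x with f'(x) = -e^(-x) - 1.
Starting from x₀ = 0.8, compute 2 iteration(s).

f(x) = e^(-x) - x
f'(x) = -e^(-x) - 1
x₀ = 0.8

Newton-Raphson formula: x_{n+1} = x_n - f(x_n)/f'(x_n)

Iteration 1:
  f(0.800000) = -0.350671
  f'(0.800000) = -1.449329
  x_1 = 0.800000 - (-0.350671)/(-1.449329) = 0.558046
Iteration 2:
  f(0.558046) = 0.014280
  f'(0.558046) = -1.572326
  x_2 = 0.558046 - 0.014280/(-1.572326) = 0.567128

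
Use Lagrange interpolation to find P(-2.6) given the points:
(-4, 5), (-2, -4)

Lagrange interpolation formula:
P(x) = Σ yᵢ × Lᵢ(x)
where Lᵢ(x) = Π_{j≠i} (x - xⱼ)/(xᵢ - xⱼ)

L_0(-2.6) = (-2.6 - (-2))/(-4 - (-2)) = 0.300000
L_1(-2.6) = (-2.6 - (-4))/(-2 - (-4)) = 0.700000

P(-2.6) = 5×L_0(-2.6) + (-4)×L_1(-2.6)
P(-2.6) = -1.300000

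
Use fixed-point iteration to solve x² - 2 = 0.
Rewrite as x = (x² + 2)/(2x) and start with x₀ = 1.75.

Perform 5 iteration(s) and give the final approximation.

Equation: x² - 2 = 0
Fixed-point form: x = (x² + 2)/(2x)
x₀ = 1.75

x_1 = g(1.750000) = 1.446429
x_2 = g(1.446429) = 1.414572
x_3 = g(1.414572) = 1.414214
x_4 = g(1.414214) = 1.414214
x_5 = g(1.414214) = 1.414214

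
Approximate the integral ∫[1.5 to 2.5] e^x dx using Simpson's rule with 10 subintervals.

f(x) = e^x
a = 1.5, b = 2.5, n = 10
h = (b - a)/n = 0.100000

Simpson's rule: (h/3)[f(x₀) + 4f(x₁) + 2f(x₂) + ... + f(xₙ)]

x_0 = 1.5000, f(x_0) = 4.481689, coefficient = 1
x_1 = 1.6000, f(x_1) = 4.953032, coefficient = 4
x_2 = 1.7000, f(x_2) = 5.473947, coefficient = 2
x_3 = 1.8000, f(x_3) = 6.049647, coefficient = 4
x_4 = 1.9000, f(x_4) = 6.685894, coefficient = 2
x_5 = 2.0000, f(x_5) = 7.389056, coefficient = 4
x_6 = 2.1000, f(x_6) = 8.166170, coefficient = 2
x_7 = 2.2000, f(x_7) = 9.025013, coefficient = 4
x_8 = 2.3000, f(x_8) = 9.974182, coefficient = 2
x_9 = 2.4000, f(x_9) = 11.023176, coefficient = 4
x_10 = 2.5000, f(x_10) = 12.182494, coefficient = 1

I ≈ (0.100000/3) × 231.024275 = 7.700809
Exact value: 7.700805
Error: 0.000004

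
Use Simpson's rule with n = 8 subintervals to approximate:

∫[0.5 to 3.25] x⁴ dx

f(x) = x⁴
a = 0.5, b = 3.25, n = 8
h = (b - a)/n = 0.343750

Simpson's rule: (h/3)[f(x₀) + 4f(x₁) + 2f(x₂) + ... + f(xₙ)]

x_0 = 0.5000, f(x_0) = 0.062500, coefficient = 1
x_1 = 0.8438, f(x_1) = 0.506822, coefficient = 4
x_2 = 1.1875, f(x_2) = 1.988541, coefficient = 2
x_3 = 1.5312, f(x_3) = 5.497743, coefficient = 4
x_4 = 1.8750, f(x_4) = 12.359619, coefficient = 2
x_5 = 2.2188, f(x_5) = 24.234468, coefficient = 4
x_6 = 2.5625, f(x_6) = 43.117691, coefficient = 2
x_7 = 2.9062, f(x_7) = 71.339799, coefficient = 4
x_8 = 3.2500, f(x_8) = 111.566406, coefficient = 1

I ≈ (0.343750/3) × 632.875931 = 72.517034
Exact value: 72.511914
Error: 0.005120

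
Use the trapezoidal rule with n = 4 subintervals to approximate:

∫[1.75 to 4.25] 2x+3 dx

f(x) = 2x+3
a = 1.75, b = 4.25, n = 4
h = (b - a)/n = 0.625000

Trapezoidal rule: (h/2)[f(x₀) + 2f(x₁) + 2f(x₂) + ... + f(xₙ)]

x_0 = 1.7500, f(x_0) = 6.500000, coefficient = 1
x_1 = 2.3750, f(x_1) = 7.750000, coefficient = 2
x_2 = 3.0000, f(x_2) = 9.000000, coefficient = 2
x_3 = 3.6250, f(x_3) = 10.250000, coefficient = 2
x_4 = 4.2500, f(x_4) = 11.500000, coefficient = 1

I ≈ (0.625000/2) × 72.000000 = 22.500000
Exact value: 22.500000
Error: 0.000000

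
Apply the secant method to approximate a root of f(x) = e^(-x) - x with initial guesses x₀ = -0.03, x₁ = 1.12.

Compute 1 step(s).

f(x) = e^(-x) - x
x₀ = -0.03, x₁ = 1.12

Secant formula: x_{n+1} = x_n - f(x_n)(x_n - x_{n-1})/(f(x_n) - f(x_{n-1}))

Iteration 1:
  f(-0.030000) = 1.060455
  f(1.120000) = -0.793720
  x_2 = 1.120000 - (-0.793720)×(1.120000 - (-0.030000))/(-0.793720 - 1.060455)
       = 0.627717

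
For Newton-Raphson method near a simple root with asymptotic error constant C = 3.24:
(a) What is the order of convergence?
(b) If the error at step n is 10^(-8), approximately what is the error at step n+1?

(a) Newton-Raphson has quadratic (order 2) convergence near simple roots.
    This means |e_{n+1}| ≈ C|e_n|².

(b) With |e_n| = 10^(-8) and C = 3.24:
    |e_{n+1}| ≈ 3.24 × (10^(-8))² = 3.24 × 10^(-16)

(a) 2 (quadratic); (b) |e_{n+1}| ≈ 3.240e-16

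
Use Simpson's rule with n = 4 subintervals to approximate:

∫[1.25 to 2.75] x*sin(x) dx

f(x) = x*sin(x)
a = 1.25, b = 2.75, n = 4
h = (b - a)/n = 0.375000

Simpson's rule: (h/3)[f(x₀) + 4f(x₁) + 2f(x₂) + ... + f(xₙ)]

x_0 = 1.2500, f(x_0) = 1.186231, coefficient = 1
x_1 = 1.6250, f(x_1) = 1.622613, coefficient = 4
x_2 = 2.0000, f(x_2) = 1.818595, coefficient = 2
x_3 = 2.3750, f(x_3) = 1.647502, coefficient = 4
x_4 = 2.7500, f(x_4) = 1.049568, coefficient = 1

I ≈ (0.375000/3) × 18.953450 = 2.369181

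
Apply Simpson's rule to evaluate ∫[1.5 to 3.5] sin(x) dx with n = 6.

f(x) = sin(x)
a = 1.5, b = 3.5, n = 6
h = (b - a)/n = 0.333333

Simpson's rule: (h/3)[f(x₀) + 4f(x₁) + 2f(x₂) + ... + f(xₙ)]

x_0 = 1.5000, f(x_0) = 0.997495, coefficient = 1
x_1 = 1.8333, f(x_1) = 0.965735, coefficient = 4
x_2 = 2.1667, f(x_2) = 0.827660, coefficient = 2
x_3 = 2.5000, f(x_3) = 0.598472, coefficient = 4
x_4 = 2.8333, f(x_4) = 0.303400, coefficient = 2
x_5 = 3.1667, f(x_5) = -0.025071, coefficient = 4
x_6 = 3.5000, f(x_6) = -0.350783, coefficient = 1

I ≈ (0.333333/3) × 9.065375 = 1.007264
Exact value: 1.007194
Error: 0.000070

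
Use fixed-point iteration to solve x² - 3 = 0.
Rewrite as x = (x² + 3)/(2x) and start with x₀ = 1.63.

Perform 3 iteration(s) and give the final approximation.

Equation: x² - 3 = 0
Fixed-point form: x = (x² + 3)/(2x)
x₀ = 1.63

x_1 = g(1.630000) = 1.735245
x_2 = g(1.735245) = 1.732054
x_3 = g(1.732054) = 1.732051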